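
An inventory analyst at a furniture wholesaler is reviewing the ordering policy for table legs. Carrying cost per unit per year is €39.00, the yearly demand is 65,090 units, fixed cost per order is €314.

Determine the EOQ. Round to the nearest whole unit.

1,024 units

2DS/H = 2·65,090·314/39 = 1,048,115.90
EOQ = √1,048,115.90 ≈ 1,023.78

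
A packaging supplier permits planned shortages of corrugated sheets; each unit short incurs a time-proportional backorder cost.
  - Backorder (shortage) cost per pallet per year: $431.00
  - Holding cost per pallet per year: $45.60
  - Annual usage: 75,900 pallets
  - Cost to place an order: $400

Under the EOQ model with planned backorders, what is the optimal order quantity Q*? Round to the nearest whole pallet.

Basic EOQ = √(2·75,900·400/45.6) = 1,153.941
Backorder adjustment √((H+b)/b) = √((45.6+431)/431) = 1.0516
Q* = 1,153.941 × 1.0516 ≈ 1,213.45

1,213 pallets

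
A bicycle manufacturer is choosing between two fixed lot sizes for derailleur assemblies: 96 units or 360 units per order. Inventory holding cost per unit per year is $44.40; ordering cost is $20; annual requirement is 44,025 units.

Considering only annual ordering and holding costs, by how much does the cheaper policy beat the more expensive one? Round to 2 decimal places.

$865.24

For each Q, cost = (D/Q)·S + (Q/2)·H.
TC(96) = (44,025/96)×20 + (96/2)×44.4 = $11,303.08
TC(360) = (44,025/360)×20 + (360/2)×44.4 = $10,437.83
|ΔTC| = |$11,303.08 − $10,437.83| = $865.24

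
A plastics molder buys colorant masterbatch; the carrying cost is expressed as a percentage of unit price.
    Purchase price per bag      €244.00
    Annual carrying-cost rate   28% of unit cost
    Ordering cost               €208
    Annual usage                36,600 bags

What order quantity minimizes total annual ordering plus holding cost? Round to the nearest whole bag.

472 bags

Carrying cost H = €244 × 28% = €68.3200/bag/yr
EOQ = √(2DS/H) = √(2 × 36,600 × 208 / 68.32)
    = √(222,857.14) ≈ 472.08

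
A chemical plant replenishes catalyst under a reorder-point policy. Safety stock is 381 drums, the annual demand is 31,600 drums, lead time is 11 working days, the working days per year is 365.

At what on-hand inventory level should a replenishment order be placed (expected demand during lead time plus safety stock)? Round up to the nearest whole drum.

Daily demand d = 31,600 / 365 = 86.575 drums/day
Demand during lead time = 86.575 × 11 = 952.33
Reorder point = 952.33 + 381 = 1,333.33 → round up

1,334 drums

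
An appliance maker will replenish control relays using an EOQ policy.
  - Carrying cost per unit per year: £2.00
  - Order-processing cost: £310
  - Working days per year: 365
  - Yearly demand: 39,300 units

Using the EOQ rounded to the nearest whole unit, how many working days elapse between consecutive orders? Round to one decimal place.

2DS/H = 2·39,300·310/2 = 12,183,000.00
EOQ = √12,183,000.00 ≈ 3,490.42 → Q = 3,490 units
Cycle time = (working days × Q)/D = (365 × 3,490) / 39,300 = 32.413 days

32.4 days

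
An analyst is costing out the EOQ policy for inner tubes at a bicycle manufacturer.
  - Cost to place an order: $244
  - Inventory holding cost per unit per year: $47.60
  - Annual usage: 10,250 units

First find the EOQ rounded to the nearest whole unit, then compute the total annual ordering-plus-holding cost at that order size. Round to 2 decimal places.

$15,430.34

Optimal lot size Q* = (2 × 10,250 × $244 / $47.6)^½ ≈ 324.17 → Q = 324 units
Orders/yr = 10,250/324 = 31.636; ordering cost = 31.636 × $244 = $7,719.14
Average inventory = 324/2 = 162; holding cost = 162 × $47.6 = $7,711.20
Total = $7,719.14 + $7,711.20 = $15,430.34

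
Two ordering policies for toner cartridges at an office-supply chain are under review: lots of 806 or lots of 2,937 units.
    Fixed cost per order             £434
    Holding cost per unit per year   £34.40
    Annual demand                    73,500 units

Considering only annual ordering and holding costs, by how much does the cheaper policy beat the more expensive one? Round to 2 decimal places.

For each Q, cost = (D/Q)·S + (Q/2)·H.
TC(806) = (73,500/806)×434 + (806/2)×34.4 = £53,440.12
TC(2,937) = (73,500/2,937)×434 + (2,937/2)×34.4 = £61,377.48
Lots of 806 are cheaper by £7,937.36.

£7,937.36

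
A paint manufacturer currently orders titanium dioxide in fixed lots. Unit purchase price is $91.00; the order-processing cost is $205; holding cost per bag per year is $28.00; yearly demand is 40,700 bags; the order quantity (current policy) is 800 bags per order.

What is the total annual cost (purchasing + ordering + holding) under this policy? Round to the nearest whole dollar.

Ordering: D/Q × S = 40,700/800 × $205 = $10,429.38
Holding:  Q/2 × H = 800/2 × $28 = $11,200.00
Purchase cost = D·C = 40,700 × 91 = $3,703,700.00
Total = $10,429.38 + $11,200.00 + $3,703,700.00 = $3,725,329.38

$3,725,329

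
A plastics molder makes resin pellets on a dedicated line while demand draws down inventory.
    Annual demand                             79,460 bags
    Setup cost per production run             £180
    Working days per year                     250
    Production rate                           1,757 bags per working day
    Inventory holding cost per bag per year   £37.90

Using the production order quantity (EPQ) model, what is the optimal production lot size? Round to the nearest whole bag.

Daily demand d = 79,460/250 = 317.840; p = 1757; 1 − d/p = 0.81910
EPQ = √(2DS / (H(1 − d/p)))
    = √(2 × 79,460 × 180 / (37.9 × 0.81910)) ≈ 959.92

960 bags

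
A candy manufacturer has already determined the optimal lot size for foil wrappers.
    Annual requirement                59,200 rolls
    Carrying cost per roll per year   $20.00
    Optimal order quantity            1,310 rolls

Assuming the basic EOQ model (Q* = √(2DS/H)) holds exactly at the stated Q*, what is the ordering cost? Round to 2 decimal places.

$289.88

From Q* = √(2DS/H) ⇒ Q*² = 2DS/H.
S = Q²H / (2D) = 1,310² × 20 / (2 × 59,200) = 289.8818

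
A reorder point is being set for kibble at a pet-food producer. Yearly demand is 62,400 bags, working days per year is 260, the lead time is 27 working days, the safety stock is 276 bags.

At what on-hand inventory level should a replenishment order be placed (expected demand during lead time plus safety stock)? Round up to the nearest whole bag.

Daily demand d = 62,400 / 260 = 240.000 bags/day
Demand during lead time = 240.000 × 27 = 6,480.00
Reorder point = 6,480.00 + 276 = 6,756.00 → round up

6,756 bags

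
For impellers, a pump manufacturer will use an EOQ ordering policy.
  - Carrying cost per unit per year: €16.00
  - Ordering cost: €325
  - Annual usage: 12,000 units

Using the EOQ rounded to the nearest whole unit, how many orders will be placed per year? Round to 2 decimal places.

17.19 orders per year

2DS/H = 2·12,000·325/16 = 487,500.00
EOQ = √487,500.00 ≈ 698.21 → Q = 698
N = D/Q = 12,000/698 ≈ 17.192 orders/yr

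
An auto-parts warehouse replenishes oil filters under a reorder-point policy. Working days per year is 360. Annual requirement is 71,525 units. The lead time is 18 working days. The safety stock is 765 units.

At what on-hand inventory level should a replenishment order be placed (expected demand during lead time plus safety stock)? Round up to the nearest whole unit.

4,342 units

Daily demand d = 71,525 / 360 = 198.681 units/day
Demand during lead time = 198.681 × 18 = 3,576.25
Reorder point = 3,576.25 + 765 = 4,341.25 → round up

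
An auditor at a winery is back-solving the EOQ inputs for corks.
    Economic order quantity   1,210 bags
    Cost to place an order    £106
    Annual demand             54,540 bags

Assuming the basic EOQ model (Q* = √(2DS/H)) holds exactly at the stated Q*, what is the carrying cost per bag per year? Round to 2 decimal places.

£7.90

EOQ relation: Q² = 2DS/H, so rearrange for the unknown.
H = 2DS / Q² = 2 × 54,540 × 106 / 1,210² = 7.8973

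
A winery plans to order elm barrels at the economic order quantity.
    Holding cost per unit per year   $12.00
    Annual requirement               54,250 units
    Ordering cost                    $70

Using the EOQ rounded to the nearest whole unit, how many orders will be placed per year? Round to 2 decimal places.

Optimal lot size Q* = (2 × 54,250 × $70 / $12)^½ ≈ 795.56 → Q = 796
Orders per year = D/Q = 54,250 / 796 = 68.153

68.15 orders per year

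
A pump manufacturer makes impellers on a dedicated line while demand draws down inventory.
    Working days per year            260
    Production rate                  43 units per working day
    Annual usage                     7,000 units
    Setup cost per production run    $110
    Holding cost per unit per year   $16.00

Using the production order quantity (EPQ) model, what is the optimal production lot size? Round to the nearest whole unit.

507 units

Daily demand d = 7,000/260 = 26.923; p = 43; 1 − d/p = 0.37388
EPQ = √(2DS / (H(1 − d/p)))
    = √(2 × 7,000 × 110 / (16 × 0.37388)) ≈ 507.38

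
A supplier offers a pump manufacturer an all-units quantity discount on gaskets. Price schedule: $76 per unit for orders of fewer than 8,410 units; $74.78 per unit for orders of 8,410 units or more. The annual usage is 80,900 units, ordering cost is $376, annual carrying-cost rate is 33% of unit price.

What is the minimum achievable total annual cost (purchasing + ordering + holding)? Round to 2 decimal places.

$6,157,087.40

H₁ = 33%×$76 = $25.0800;  H₂ = 33%×$74.78 = $24.6774
EOQ₁ = √(2×80,900×376/25.0800) = 1,557.47  (< 8,410, feasible at tier 1)
EOQ₂ = √(2×80,900×376/24.6774) = 1,570.12  (< 8,410 → use Q = 8,410 at tier-2 price)
TC(tier 1 (EOQ₁), Q≈1,557.5) = $6,187,461.32
TC(tier 2, Q≈8,410.0) = $6,157,087.40
Minimum at tier 2: $6,157,087.40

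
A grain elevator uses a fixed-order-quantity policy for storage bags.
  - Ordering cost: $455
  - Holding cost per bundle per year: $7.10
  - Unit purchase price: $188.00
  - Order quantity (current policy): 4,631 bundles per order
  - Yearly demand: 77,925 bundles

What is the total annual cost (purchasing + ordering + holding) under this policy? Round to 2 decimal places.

Annual ordering cost = (D/Q)·S = (77,925/4,631) × 455 = $7,656.20
Annual holding cost  = (Q/2)·H = (4,631/2) × 7.1 = $16,440.05
Purchase cost = D·C = 77,925 × 188 = $14,649,900.00
Total = $7,656.20 + $16,440.05 + $14,649,900.00 = $14,673,996.25

$14,673,996.25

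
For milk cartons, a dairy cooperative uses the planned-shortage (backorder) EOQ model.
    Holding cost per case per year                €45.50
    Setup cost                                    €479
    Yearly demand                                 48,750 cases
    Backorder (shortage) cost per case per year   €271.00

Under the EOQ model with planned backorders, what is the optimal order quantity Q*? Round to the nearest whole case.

Basic EOQ = √(2·48,750·479/45.5) = 1,013.128
Backorder adjustment √((H+b)/b) = √((45.5+271)/271) = 1.0807
Q* = 1,013.128 × 1.0807 ≈ 1,094.88

1,095 cases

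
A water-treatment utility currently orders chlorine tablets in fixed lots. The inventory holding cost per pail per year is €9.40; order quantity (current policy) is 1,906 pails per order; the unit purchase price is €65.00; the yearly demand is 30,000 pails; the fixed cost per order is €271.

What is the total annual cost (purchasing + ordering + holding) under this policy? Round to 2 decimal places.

Annual ordering cost = (D/Q)·S = (30,000/1,906) × 271 = €4,265.48
Annual holding cost  = (Q/2)·H = (1,906/2) × 9.4 = €8,958.20
Purchase cost = D·C = 30,000 × 65 = €1,950,000.00
Total = €4,265.48 + €8,958.20 + €1,950,000.00 = €1,963,223.68

€1,963,223.68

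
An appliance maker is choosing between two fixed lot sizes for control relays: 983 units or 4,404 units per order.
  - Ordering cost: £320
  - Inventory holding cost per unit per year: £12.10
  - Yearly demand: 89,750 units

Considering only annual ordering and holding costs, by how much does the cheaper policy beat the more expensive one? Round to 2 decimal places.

£1,998.29

TC(Q) = (D/Q)S + (Q/2)H
TC(983) = (89,750/983)×320 + (983/2)×12.1 = £35,163.83
TC(4,404) = (89,750/4,404)×320 + (4,404/2)×12.1 = £33,165.54
Lots of 4,404 are cheaper by £1,998.29.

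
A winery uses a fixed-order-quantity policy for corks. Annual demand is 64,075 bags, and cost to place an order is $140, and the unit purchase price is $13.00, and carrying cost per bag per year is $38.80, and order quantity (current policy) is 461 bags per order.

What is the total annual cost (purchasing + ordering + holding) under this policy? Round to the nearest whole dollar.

$861,377

Annual ordering cost = (D/Q)·S = (64,075/461) × 140 = $19,458.79
Annual holding cost  = (Q/2)·H = (461/2) × 38.8 = $8,943.40
Purchase cost = D·C = 64,075 × 13 = $832,975.00
Total = $19,458.79 + $8,943.40 + $832,975.00 = $861,377.19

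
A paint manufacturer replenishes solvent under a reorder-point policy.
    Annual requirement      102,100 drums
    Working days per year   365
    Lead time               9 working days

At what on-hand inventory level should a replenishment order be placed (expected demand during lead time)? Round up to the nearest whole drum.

Daily demand d = 102,100 / 365 = 279.726 drums/day
Demand during lead time = 279.726 × 9 = 2,517.53
Reorder point = 2,517.53 → round up

2,518 drums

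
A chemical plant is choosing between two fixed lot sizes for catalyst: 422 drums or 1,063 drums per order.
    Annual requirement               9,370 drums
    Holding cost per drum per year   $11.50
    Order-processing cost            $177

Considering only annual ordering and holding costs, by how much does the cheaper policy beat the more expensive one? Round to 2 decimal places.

TC(Q) = (D/Q)S + (Q/2)H
TC(422) = (9,370/422)×177 + (422/2)×11.5 = $6,356.57
TC(1,063) = (9,370/1,063)×177 + (1,063/2)×11.5 = $7,672.45
Lots of 422 are cheaper by $1,315.88.

$1,315.88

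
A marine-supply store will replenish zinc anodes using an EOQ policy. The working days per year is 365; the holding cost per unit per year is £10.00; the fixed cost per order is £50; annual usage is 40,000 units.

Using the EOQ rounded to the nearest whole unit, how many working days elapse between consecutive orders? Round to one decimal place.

5.8 days

Q* = √(2·D·S / H) = √(2·40,000·50 / 10) = √400,000.0 ≈ 632.46 → Q = 632 units
Cycle time = (working days × Q)/D = (365 × 632) / 40,000 = 5.767 days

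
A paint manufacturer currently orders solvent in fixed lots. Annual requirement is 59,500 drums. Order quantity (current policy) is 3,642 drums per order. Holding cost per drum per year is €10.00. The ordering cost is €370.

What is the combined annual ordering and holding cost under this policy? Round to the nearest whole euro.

€24,255

Annual ordering cost = (D/Q)·S = (59,500/3,642) × 370 = €6,044.76
Annual holding cost  = (Q/2)·H = (3,642/2) × 10 = €18,210.00
Total = €6,044.76 + €18,210.00 = €24,254.76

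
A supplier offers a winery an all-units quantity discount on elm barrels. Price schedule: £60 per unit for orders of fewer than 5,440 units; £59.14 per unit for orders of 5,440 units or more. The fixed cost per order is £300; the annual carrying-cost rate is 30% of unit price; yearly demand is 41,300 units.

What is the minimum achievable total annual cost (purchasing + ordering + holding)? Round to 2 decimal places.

H₁ = 30%×£60 = £18.0000;  H₂ = 30%×£59.14 = £17.7420
EOQ₁ = √(2×41,300×300/18.0000) = 1,173.31  (< 5,440, feasible at tier 1)
EOQ₂ = √(2×41,300×300/17.7420) = 1,181.81  (< 5,440 → use Q = 5,440 at tier-2 price)
TC(tier 1 (EOQ₁), Q≈1,173.3) = £2,499,119.66
TC(tier 2, Q≈5,440.0) = £2,493,017.81
Minimum at tier 2: £2,493,017.81

£2,493,017.81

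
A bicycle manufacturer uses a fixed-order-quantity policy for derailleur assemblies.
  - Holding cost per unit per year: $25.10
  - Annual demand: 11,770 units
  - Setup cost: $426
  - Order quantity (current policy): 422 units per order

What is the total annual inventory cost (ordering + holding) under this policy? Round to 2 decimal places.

Orders/yr = 11,770/422 = 27.891; ordering cost = 27.891 × $426 = $11,881.56
Average inventory = 422/2 = 211; holding cost = 211 × $25.1 = $5,296.10
Total = $11,881.56 + $5,296.10 = $17,177.66

$17,177.66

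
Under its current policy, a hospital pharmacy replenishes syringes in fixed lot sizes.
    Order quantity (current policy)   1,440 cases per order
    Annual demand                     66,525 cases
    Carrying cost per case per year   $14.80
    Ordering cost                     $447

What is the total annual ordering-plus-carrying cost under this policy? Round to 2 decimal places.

Ordering: D/Q × S = 66,525/1,440 × $447 = $20,650.47
Holding:  Q/2 × H = 1,440/2 × $14.8 = $10,656.00
Total = $20,650.47 + $10,656.00 = $31,306.47

$31,306.47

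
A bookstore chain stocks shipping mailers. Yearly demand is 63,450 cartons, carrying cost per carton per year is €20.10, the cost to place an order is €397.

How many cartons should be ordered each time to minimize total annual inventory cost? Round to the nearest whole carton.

1,583 cartons

Q* = √(2·D·S / H) = √(2·63,450·397 / 20.1) = √2,506,432.8 ≈ 1,583.17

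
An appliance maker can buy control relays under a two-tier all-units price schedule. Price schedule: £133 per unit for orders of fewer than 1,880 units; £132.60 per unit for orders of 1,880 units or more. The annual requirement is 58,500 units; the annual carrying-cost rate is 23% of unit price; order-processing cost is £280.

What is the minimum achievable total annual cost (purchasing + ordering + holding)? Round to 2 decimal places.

H₁ = 23%×£133 = £30.5900;  H₂ = 23%×£132.60 = £30.4980
EOQ₁ = √(2×58,500×280/30.5900) = 1,034.86  (< 1,880, feasible at tier 1)
EOQ₂ = √(2×58,500×280/30.4980) = 1,036.42  (< 1,880 → use Q = 1,880 at tier-2 price)
TC(tier 1 (EOQ₁), Q≈1,034.9) = £7,812,156.41
TC(tier 2, Q≈1,880.0) = £7,794,480.89
Minimum at tier 2: £7,794,480.89

£7,794,480.89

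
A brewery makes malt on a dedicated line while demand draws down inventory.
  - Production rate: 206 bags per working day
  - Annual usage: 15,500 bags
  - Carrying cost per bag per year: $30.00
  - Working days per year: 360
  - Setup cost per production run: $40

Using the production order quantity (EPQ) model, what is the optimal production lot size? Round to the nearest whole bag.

229 bags

Daily demand d = 15,500/360 = 43.056; p = 206; 1 − d/p = 0.79099
EPQ = √(2DS / (H(1 − d/p)))
    = √(2 × 15,500 × 40 / (30 × 0.79099)) ≈ 228.59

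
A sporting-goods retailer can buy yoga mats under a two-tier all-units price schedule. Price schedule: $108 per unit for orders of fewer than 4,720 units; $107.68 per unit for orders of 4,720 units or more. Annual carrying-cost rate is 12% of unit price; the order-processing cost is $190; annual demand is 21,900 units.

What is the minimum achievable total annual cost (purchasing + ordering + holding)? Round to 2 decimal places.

H₁ = 12%×$108 = $12.9600;  H₂ = 12%×$107.68 = $12.9216
EOQ₁ = √(2×21,900×190/12.9600) = 801.33  (< 4,720, feasible at tier 1)
EOQ₂ = √(2×21,900×190/12.9216) = 802.52  (< 4,720 → use Q = 4,720 at tier-2 price)
TC(tier 1 (EOQ₁), Q≈801.3) = $2,375,585.24
TC(tier 2, Q≈4,720.0) = $2,389,568.54
Minimum at tier 1 (EOQ₁): $2,375,585.24

$2,375,585.24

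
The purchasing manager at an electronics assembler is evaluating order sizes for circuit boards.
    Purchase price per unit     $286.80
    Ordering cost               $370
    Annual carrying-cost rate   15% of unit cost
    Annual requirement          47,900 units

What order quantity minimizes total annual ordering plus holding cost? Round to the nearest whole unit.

908 units

Carrying cost H = $286.8 × 15% = $43.0200/unit/yr
2DS/H = 2·47,900·370/43.02 = 823,942.35
EOQ = √823,942.35 ≈ 907.71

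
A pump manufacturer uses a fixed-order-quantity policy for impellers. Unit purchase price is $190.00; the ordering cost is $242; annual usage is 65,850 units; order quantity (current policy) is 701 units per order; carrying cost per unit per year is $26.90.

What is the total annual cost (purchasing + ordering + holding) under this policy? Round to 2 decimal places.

Ordering: D/Q × S = 65,850/701 × $242 = $22,732.81
Holding:  Q/2 × H = 701/2 × $26.9 = $9,428.45
Purchase cost = D·C = 65,850 × 190 = $12,511,500.00
Total = $22,732.81 + $9,428.45 + $12,511,500.00 = $12,543,661.26

$12,543,661.26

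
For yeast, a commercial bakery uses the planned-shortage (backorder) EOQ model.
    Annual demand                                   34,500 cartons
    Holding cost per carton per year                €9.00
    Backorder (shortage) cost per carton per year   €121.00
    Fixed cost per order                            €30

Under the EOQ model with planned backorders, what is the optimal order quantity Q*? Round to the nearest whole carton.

Q* = √(2DS/H) · √((H + b)/b)
   = √(2 × 34,500 × 30 / 9) · √((9 + 121) / 121)
   = 479.583 × 1.0365 ≈ 497.10

497 cartons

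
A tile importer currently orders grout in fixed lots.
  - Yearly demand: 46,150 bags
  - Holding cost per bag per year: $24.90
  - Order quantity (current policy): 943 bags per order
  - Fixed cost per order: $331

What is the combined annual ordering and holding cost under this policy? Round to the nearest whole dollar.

$27,939

Ordering: D/Q × S = 46,150/943 × $331 = $16,198.99
Holding:  Q/2 × H = 943/2 × $24.9 = $11,740.35
Total = $16,198.99 + $11,740.35 = $27,939.34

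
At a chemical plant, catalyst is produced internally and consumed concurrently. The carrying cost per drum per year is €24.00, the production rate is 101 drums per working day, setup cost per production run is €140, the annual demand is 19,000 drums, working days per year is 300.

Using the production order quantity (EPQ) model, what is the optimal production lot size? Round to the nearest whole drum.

771 drums

d = 19,000/300 = 63.3333 drums/day;  effective holding cost H(1 − d/p) = 24·(1 − 63.3333/101) = 8.95050
Q* = √(2DS / H_eff) = √(2·19,000·140 / 8.95050) ≈ 770.96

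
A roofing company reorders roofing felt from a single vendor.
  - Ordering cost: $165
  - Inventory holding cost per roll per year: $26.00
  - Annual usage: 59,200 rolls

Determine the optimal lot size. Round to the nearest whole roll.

867 rolls

2DS/H = 2·59,200·165/26 = 751,384.62
EOQ = √751,384.62 ≈ 866.82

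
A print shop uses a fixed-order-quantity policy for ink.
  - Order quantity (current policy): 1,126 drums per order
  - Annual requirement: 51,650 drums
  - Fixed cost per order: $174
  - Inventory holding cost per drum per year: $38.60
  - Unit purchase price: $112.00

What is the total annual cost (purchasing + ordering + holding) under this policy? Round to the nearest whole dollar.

Orders/yr = 51,650/1,126 = 45.870; ordering cost = 45.870 × $174 = $7,981.44
Average inventory = 1,126/2 = 563; holding cost = 563 × $38.6 = $21,731.80
Purchase cost = D·C = 51,650 × 112 = $5,784,800.00
Total = $7,981.44 + $21,731.80 + $5,784,800.00 = $5,814,513.24

$5,814,513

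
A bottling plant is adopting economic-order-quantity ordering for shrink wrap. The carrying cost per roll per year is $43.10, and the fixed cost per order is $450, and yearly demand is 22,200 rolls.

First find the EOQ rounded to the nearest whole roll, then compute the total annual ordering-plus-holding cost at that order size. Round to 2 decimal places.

$29,345.15

EOQ = √(2DS/H) = √(2 × 22,200 × 450 / 43.1)
    = √(463,573.09) ≈ 680.86 → Q = 681 rolls
Annual ordering cost = (D/Q)·S = (22,200/681) × 450 = $14,669.60
Annual holding cost  = (Q/2)·H = (681/2) × 43.1 = $14,675.55
Total = $14,669.60 + $14,675.55 = $29,345.15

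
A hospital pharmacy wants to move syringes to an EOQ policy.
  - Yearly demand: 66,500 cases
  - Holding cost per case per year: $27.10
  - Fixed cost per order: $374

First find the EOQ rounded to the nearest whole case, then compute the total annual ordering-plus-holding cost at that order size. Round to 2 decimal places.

Q* = √(2·D·S / H) = √(2·66,500·374 / 27.1) = √1,835,498.2 ≈ 1,354.81 → Q = 1,355 cases
Annual ordering cost = (D/Q)·S = (66,500/1,355) × 374 = $18,354.98
Annual holding cost  = (Q/2)·H = (1,355/2) × 27.1 = $18,360.25
Total = $18,354.98 + $18,360.25 = $36,715.23

$36,715.23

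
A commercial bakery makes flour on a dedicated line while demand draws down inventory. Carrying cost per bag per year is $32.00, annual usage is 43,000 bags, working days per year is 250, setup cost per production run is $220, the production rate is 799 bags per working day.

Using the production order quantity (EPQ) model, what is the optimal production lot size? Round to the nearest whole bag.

868 bags

Daily demand d = 43,000/250 = 172.000; p = 799; 1 − d/p = 0.78473
EPQ = √(2DS / (H(1 − d/p)))
    = √(2 × 43,000 × 220 / (32 × 0.78473)) ≈ 868.01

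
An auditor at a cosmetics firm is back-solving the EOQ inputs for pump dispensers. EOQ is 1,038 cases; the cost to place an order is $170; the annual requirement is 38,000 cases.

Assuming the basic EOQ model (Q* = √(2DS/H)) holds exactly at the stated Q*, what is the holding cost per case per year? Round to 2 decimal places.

$11.99

Since Q* = (2DS/H)^½, squaring gives Q*²·H = 2DS.
H = 2DS / Q² = 2 × 38,000 × 170 / 1,038² = 11.9913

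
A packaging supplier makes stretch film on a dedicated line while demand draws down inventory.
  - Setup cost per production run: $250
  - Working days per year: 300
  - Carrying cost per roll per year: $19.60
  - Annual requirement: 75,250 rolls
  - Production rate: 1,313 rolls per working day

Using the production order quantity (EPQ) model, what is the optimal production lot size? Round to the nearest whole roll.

d = 75,250/300 = 250.8333 rolls/day;  effective holding cost H(1 − d/p) = 19.6·(1 − 250.8333/1313) = 15.85565
Q* = √(2DS / H_eff) = √(2·75,250·250 / 15.85565) ≈ 1,540.45

1,540 rolls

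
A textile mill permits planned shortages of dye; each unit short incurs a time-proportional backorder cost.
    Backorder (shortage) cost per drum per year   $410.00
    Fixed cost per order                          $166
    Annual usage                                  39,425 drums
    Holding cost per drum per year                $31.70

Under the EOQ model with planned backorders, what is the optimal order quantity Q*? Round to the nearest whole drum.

Basic EOQ = √(2·39,425·166/31.7) = 642.577
Backorder adjustment √((H+b)/b) = √((31.7+410)/410) = 1.0379
Q* = 642.577 × 1.0379 ≈ 666.96

667 drums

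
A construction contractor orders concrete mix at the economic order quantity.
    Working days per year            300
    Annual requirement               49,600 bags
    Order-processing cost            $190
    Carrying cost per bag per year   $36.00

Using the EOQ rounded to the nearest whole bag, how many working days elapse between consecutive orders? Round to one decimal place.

4.4 days

Optimal lot size Q* = (2 × 49,600 × $190 / $36)^½ ≈ 723.57 → Q = 724 bags
Days between orders = 300 / (D/Q) = 300 / 68.508 ≈ 4.379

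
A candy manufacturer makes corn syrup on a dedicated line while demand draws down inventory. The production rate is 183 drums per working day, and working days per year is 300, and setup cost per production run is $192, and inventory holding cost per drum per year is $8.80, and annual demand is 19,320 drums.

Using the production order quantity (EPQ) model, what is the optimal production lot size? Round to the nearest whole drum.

1,141 drums

d = 19,320/300 = 64.4000 drums/day;  effective holding cost H(1 − d/p) = 8.8·(1 − 64.4000/183) = 5.70317
Q* = √(2DS / H_eff) = √(2·19,320·192 / 5.70317) ≈ 1,140.54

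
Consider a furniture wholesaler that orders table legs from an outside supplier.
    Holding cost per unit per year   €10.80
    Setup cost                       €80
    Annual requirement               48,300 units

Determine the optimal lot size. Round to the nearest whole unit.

846 units

EOQ = √(2DS/H) = √(2 × 48,300 × 80 / 10.8)
    = √(715,555.56) ≈ 845.91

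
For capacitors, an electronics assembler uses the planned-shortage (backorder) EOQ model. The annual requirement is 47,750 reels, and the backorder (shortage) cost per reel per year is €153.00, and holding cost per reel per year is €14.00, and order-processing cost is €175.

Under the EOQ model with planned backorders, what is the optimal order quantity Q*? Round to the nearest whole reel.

Basic EOQ = √(2·47,750·175/14) = 1,092.589
Backorder adjustment √((H+b)/b) = √((14+153)/153) = 1.0448
Q* = 1,092.589 × 1.0448 ≈ 1,141.48

1,141 reels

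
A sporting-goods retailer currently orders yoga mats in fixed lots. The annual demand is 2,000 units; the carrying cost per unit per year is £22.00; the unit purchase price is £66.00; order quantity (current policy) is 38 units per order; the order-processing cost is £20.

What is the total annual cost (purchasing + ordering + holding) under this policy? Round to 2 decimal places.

£133,470.63

Annual ordering cost = (D/Q)·S = (2,000/38) × 20 = £1,052.63
Annual holding cost  = (Q/2)·H = (38/2) × 22 = £418.00
Purchase cost = D·C = 2,000 × 66 = £132,000.00
Total = £1,052.63 + £418.00 + £132,000.00 = £133,470.63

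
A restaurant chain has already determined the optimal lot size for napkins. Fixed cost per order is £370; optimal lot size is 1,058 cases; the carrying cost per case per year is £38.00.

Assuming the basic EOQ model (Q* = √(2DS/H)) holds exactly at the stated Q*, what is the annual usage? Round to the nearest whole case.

57,481 cases per year

EOQ relation: Q² = 2DS/H, so rearrange for the unknown.
D = Q²H / (2S) = 1,058² × 38 / (2 × 370) = 57,480.85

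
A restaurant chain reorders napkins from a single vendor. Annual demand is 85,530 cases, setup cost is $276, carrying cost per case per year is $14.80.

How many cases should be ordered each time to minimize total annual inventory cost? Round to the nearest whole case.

1,786 cases

2DS/H = 2·85,530·276/14.8 = 3,190,037.84
EOQ = √3,190,037.84 ≈ 1,786.07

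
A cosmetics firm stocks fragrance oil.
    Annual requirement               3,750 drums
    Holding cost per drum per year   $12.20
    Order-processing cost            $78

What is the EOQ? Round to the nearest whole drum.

219 drums

Optimal lot size Q* = (2 × 3,750 × $78 / $12.2)^½ ≈ 218.98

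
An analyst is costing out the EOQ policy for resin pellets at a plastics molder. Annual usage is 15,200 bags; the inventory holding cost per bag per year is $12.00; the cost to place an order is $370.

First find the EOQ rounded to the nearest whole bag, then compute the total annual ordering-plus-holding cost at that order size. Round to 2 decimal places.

$11,617.92

Optimal lot size Q* = (2 × 15,200 × $370 / $12)^½ ≈ 968.16 → Q = 968 bags
Ordering: D/Q × S = 15,200/968 × $370 = $5,809.92
Holding:  Q/2 × H = 968/2 × $12 = $5,808.00
Total = $5,809.92 + $5,808.00 = $11,617.92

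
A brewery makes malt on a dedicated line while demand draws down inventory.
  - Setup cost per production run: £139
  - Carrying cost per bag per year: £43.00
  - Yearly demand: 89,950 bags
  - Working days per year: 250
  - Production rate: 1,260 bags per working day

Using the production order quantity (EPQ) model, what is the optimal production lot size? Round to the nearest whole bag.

902 bags

d = 89,950/250 = 359.8000 bags/day;  effective holding cost H(1 − d/p) = 43·(1 − 359.8000/1260) = 30.72111
Q* = √(2DS / H_eff) = √(2·89,950·139 / 30.72111) ≈ 902.20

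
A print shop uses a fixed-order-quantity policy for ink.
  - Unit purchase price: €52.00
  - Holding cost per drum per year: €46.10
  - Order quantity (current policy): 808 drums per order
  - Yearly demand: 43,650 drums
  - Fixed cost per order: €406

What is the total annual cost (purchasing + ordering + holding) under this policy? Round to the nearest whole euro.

€2,310,357

Orders/yr = 43,650/808 = 54.022; ordering cost = 54.022 × €406 = €21,933.04
Average inventory = 808/2 = 404; holding cost = 404 × €46.1 = €18,624.40
Purchase cost = D·C = 43,650 × 52 = €2,269,800.00
Total = €21,933.04 + €18,624.40 + €2,269,800.00 = €2,310,357.44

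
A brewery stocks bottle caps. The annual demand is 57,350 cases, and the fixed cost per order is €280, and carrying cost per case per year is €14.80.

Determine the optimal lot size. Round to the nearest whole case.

1,473 cases

EOQ = √(2DS/H) = √(2 × 57,350 × 280 / 14.8)
    = √(2,170,000.00) ≈ 1,473.09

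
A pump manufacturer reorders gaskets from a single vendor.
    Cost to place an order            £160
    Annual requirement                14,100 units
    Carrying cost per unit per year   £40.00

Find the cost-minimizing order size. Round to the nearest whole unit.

Q* = √(2·D·S / H) = √(2·14,100·160 / 40) = √112,800.0 ≈ 335.86

336 units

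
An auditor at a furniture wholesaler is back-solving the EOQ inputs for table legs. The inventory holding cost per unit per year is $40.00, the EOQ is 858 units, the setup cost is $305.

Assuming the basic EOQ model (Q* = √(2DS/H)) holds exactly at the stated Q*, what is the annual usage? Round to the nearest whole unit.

48,273 units per year

From Q* = √(2DS/H) ⇒ Q*² = 2DS/H.
D = Q²H / (2S) = 858² × 40 / (2 × 305) = 48,273.05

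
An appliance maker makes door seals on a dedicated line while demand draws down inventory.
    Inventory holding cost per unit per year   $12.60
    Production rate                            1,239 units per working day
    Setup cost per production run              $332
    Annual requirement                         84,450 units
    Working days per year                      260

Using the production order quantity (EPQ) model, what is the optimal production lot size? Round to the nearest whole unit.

d = 84,450/260 = 324.8077 units/day;  effective holding cost H(1 − d/p) = 12.6·(1 − 324.8077/1239) = 9.29687
Q* = √(2DS / H_eff) = √(2·84,450·332 / 9.29687) ≈ 2,455.93

2,456 units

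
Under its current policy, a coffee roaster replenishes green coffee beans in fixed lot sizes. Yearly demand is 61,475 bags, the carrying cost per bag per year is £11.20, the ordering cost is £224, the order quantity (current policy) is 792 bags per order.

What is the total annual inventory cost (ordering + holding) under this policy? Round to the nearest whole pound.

£21,822

Annual ordering cost = (D/Q)·S = (61,475/792) × 224 = £17,386.87
Annual holding cost  = (Q/2)·H = (792/2) × 11.2 = £4,435.20
Total = £17,386.87 + £4,435.20 = £21,822.07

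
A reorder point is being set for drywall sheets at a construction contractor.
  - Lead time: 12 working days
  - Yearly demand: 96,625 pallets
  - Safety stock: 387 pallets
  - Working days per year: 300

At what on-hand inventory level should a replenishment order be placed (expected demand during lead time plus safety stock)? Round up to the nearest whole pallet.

Daily demand d = 96,625 / 300 = 322.083 pallets/day
Demand during lead time = 322.083 × 12 = 3,865.00
Reorder point = 3,865.00 + 387 = 4,252.00 → round up

4,252 pallets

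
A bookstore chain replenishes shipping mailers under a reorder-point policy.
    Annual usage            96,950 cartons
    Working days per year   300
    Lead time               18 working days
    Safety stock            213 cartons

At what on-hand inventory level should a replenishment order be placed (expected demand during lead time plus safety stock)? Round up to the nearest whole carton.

6,030 cartons

Daily demand d = 96,950 / 300 = 323.167 cartons/day
Demand during lead time = 323.167 × 18 = 5,817.00
Reorder point = 5,817.00 + 213 = 6,030.00 → round up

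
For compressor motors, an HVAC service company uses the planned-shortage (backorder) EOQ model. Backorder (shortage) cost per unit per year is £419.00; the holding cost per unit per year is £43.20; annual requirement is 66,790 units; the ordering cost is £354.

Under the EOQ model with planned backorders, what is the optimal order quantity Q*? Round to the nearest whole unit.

1,099 units

Basic EOQ = √(2·66,790·354/43.2) = 1,046.238
Backorder adjustment √((H+b)/b) = √((43.2+419)/419) = 1.0503
Q* = 1,046.238 × 1.0503 ≈ 1,098.85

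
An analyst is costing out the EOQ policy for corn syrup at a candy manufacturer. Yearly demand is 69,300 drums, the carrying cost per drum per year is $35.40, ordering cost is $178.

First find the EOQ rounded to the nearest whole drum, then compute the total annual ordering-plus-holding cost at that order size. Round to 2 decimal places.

Optimal lot size Q* = (2 × 69,300 × $178 / $35.4)^½ ≈ 834.81 → Q = 835 drums
Annual ordering cost = (D/Q)·S = (69,300/835) × 178 = $14,772.93
Annual holding cost  = (Q/2)·H = (835/2) × 35.4 = $14,779.50
Total = $14,772.93 + $14,779.50 = $29,552.43

$29,552.43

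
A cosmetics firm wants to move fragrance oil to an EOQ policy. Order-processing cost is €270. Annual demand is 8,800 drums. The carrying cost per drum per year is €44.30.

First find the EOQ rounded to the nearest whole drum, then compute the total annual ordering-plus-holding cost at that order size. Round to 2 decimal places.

EOQ = √(2DS/H) = √(2 × 8,800 × 270 / 44.3)
    = √(107,268.62) ≈ 327.52 → Q = 328 drums
Orders/yr = 8,800/328 = 26.829; ordering cost = 26.829 × €270 = €7,243.90
Average inventory = 328/2 = 164; holding cost = 164 × €44.3 = €7,265.20
Total = €7,243.90 + €7,265.20 = €14,509.10

€14,509.10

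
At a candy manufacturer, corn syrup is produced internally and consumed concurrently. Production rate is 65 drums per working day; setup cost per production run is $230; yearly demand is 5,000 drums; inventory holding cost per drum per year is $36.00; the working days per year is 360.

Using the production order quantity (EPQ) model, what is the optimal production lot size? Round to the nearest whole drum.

285 drums

d = 5,000/360 = 13.8889 drums/day;  effective holding cost H(1 − d/p) = 36·(1 − 13.8889/65) = 28.30769
Q* = √(2DS / H_eff) = √(2·5,000·230 / 28.30769) ≈ 285.04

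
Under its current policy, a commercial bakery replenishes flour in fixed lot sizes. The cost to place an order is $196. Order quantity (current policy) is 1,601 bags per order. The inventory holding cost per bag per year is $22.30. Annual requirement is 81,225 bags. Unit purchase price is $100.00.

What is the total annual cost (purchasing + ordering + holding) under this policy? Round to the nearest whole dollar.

$8,150,295

Annual ordering cost = (D/Q)·S = (81,225/1,601) × 196 = $9,943.85
Annual holding cost  = (Q/2)·H = (1,601/2) × 22.3 = $17,851.15
Purchase cost = D·C = 81,225 × 100 = $8,122,500.00
Total = $9,943.85 + $17,851.15 + $8,122,500.00 = $8,150,295.00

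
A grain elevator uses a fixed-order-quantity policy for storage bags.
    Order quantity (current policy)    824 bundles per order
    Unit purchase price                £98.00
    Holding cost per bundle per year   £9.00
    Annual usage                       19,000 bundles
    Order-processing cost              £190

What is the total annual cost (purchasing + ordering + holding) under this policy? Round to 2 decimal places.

Orders/yr = 19,000/824 = 23.058; ordering cost = 23.058 × £190 = £4,381.07
Average inventory = 824/2 = 412; holding cost = 412 × £9 = £3,708.00
Purchase cost = D·C = 19,000 × 98 = £1,862,000.00
Total = £4,381.07 + £3,708.00 + £1,862,000.00 = £1,870,089.07

£1,870,089.07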